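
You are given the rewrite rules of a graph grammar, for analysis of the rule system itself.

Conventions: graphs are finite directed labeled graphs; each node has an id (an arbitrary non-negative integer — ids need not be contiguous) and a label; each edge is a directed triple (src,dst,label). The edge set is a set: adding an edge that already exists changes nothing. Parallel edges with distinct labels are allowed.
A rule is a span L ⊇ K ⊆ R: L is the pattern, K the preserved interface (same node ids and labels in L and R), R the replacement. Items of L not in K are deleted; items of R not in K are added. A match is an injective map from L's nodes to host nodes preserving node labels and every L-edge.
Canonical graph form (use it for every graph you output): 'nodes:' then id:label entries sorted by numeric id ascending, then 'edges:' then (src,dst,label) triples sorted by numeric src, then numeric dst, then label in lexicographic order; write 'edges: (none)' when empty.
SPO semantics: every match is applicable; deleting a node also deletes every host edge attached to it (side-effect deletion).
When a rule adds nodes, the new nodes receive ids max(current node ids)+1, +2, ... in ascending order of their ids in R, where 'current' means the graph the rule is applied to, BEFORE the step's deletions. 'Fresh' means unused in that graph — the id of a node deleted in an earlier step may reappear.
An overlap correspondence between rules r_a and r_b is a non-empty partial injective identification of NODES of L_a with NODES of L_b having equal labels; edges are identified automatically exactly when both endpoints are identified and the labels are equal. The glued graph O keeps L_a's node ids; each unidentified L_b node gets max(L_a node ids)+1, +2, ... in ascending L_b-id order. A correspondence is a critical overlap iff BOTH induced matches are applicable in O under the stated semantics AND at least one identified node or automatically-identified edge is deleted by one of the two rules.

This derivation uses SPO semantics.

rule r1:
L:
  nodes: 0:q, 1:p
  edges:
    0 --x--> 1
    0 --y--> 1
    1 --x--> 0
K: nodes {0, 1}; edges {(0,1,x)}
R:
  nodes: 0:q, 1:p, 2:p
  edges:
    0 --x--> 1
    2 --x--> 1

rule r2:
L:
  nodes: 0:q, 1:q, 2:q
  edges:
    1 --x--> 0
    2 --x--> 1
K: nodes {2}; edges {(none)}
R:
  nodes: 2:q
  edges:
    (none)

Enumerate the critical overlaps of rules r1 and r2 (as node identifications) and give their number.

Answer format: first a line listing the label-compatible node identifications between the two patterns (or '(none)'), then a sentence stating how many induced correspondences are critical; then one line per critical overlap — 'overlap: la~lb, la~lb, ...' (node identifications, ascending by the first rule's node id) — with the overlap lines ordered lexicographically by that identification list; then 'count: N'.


label-compatible node identifications between L(r1) and L(r2): 0~0, 0~1, 0~2
2 of the induced correspondences are critical overlaps of r1 and r2.
overlap: 0~0
overlap: 0~1
count: 2


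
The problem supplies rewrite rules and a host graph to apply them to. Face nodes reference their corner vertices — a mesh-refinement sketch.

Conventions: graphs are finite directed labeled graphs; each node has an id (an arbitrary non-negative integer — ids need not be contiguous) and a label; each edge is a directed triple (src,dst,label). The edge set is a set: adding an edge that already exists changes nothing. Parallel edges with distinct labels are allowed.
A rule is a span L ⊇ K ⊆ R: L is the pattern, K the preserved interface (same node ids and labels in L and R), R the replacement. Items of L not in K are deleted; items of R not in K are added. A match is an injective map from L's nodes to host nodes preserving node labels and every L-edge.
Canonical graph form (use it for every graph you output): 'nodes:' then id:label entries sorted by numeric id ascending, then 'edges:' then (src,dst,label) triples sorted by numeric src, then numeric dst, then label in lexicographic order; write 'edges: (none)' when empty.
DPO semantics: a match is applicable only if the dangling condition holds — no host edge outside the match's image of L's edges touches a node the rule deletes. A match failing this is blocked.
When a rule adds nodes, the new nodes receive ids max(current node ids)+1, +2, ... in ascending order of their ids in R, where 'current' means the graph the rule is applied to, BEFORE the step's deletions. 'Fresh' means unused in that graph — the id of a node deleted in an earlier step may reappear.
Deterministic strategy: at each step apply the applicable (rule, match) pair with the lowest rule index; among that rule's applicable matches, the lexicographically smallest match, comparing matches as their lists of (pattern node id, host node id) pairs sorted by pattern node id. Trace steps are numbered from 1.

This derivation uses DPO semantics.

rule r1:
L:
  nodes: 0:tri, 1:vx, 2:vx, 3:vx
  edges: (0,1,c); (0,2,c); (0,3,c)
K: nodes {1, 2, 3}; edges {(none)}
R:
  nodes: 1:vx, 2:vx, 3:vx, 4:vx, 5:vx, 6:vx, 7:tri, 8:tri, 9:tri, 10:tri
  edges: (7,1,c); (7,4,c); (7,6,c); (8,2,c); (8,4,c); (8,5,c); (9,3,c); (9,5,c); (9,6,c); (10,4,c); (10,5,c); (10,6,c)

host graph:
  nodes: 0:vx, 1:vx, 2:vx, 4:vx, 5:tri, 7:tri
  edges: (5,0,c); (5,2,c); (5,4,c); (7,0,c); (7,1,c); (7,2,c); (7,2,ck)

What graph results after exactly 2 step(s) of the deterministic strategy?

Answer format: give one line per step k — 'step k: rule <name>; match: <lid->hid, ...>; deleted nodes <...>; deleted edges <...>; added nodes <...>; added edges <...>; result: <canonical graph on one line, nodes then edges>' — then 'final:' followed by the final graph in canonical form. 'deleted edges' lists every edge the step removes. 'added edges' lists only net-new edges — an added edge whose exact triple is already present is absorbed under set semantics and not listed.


step 1: rule r1; match: 0->5, 1->0, 2->2, 3->4; deleted nodes 5; deleted edges (5,0,c); (5,2,c); (5,4,c); added nodes 8, 9, 10, 11, 12, 13, 14; added edges (11,0,c); (11,8,c); (11,10,c); (12,2,c); (12,8,c); (12,9,c); (13,4,c); (13,9,c); (13,10,c); (14,8,c); (14,9,c); (14,10,c); result: nodes: 0:vx, 1:vx, 2:vx, 4:vx, 7:tri, 8:vx, 9:vx, 10:vx, 11:tri, 12:tri, 13:tri, 14:tri edges: (7,0,c); (7,1,c); (7,2,c); (7,2,ck); (11,0,c); (11,8,c); (11,10,c); (12,2,c); (12,8,c); (12,9,c); (13,4,c); (13,9,c); (13,10,c); (14,8,c); (14,9,c); (14,10,c)
step 2: rule r1; match: 0->11, 1->0, 2->8, 3->10; deleted nodes 11; deleted edges (11,0,c); (11,8,c); (11,10,c); added nodes 15, 16, 17, 18, 19, 20, 21; added edges (18,0,c); (18,15,c); (18,17,c); (19,8,c); (19,15,c); (19,16,c); (20,10,c); (20,16,c); (20,17,c); (21,15,c); (21,16,c); (21,17,c); result: nodes: 0:vx, 1:vx, 2:vx, 4:vx, 7:tri, 8:vx, 9:vx, 10:vx, 12:tri, 13:tri, 14:tri, 15:vx, 16:vx, 17:vx, 18:tri, 19:tri, 20:tri, 21:tri edges: (7,0,c); (7,1,c); (7,2,c); (7,2,ck); (12,2,c); (12,8,c); (12,9,c); (13,4,c); (13,9,c); (13,10,c); (14,8,c); (14,9,c); (14,10,c); (18,0,c); (18,15,c); (18,17,c); (19,8,c); (19,15,c); (19,16,c); (20,10,c); (20,16,c); (20,17,c); (21,15,c); (21,16,c); (21,17,c)
final:
nodes: 0:vx, 1:vx, 2:vx, 4:vx, 7:tri, 8:vx, 9:vx, 10:vx, 12:tri, 13:tri, 14:tri, 15:vx, 16:vx, 17:vx, 18:tri, 19:tri, 20:tri, 21:tri
edges: (7,0,c); (7,1,c); (7,2,c); (7,2,ck); (12,2,c); (12,8,c); (12,9,c); (13,4,c); (13,9,c); (13,10,c); (14,8,c); (14,9,c); (14,10,c); (18,0,c); (18,15,c); (18,17,c); (19,8,c); (19,15,c); (19,16,c); (20,10,c); (20,16,c); (20,17,c); (21,15,c); (21,16,c); (21,17,c)


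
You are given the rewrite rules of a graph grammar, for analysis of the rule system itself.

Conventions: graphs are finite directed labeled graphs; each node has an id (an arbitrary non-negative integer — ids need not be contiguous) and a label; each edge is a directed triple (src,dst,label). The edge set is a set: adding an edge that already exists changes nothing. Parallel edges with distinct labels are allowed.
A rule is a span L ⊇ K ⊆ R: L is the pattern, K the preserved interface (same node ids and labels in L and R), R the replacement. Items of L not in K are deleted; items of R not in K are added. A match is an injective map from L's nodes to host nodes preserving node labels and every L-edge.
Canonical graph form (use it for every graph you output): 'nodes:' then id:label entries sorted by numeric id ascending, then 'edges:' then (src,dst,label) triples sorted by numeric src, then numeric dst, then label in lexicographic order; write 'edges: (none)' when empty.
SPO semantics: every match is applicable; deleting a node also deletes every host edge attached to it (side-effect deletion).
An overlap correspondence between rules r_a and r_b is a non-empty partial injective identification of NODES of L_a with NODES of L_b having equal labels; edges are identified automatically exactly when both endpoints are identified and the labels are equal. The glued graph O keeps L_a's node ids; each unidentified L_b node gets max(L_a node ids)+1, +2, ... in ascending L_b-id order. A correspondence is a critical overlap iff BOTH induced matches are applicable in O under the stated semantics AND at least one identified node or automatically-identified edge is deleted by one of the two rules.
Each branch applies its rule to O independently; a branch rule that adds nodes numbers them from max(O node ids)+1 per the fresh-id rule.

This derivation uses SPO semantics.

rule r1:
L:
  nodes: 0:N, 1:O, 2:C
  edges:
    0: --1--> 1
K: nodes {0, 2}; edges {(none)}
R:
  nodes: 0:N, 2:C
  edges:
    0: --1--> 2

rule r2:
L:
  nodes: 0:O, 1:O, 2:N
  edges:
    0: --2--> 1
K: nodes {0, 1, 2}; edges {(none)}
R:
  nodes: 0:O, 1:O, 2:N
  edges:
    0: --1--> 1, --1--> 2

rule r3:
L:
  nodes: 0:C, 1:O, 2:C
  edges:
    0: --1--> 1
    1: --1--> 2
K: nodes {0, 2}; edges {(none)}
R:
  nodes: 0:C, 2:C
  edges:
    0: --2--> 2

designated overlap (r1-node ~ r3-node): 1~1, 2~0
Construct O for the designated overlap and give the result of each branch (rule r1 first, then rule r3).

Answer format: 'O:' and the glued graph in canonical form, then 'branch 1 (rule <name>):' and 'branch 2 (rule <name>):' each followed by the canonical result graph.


O:
nodes: 0:N, 1:O, 2:C, 3:C
edges: (0,1,1); (1,3,1); (2,1,1)
branch 1 (rule r1):
nodes: 0:N, 2:C, 3:C
edges: (0,2,1)
branch 2 (rule r3):
nodes: 0:N, 2:C, 3:C
edges: (2,3,2)


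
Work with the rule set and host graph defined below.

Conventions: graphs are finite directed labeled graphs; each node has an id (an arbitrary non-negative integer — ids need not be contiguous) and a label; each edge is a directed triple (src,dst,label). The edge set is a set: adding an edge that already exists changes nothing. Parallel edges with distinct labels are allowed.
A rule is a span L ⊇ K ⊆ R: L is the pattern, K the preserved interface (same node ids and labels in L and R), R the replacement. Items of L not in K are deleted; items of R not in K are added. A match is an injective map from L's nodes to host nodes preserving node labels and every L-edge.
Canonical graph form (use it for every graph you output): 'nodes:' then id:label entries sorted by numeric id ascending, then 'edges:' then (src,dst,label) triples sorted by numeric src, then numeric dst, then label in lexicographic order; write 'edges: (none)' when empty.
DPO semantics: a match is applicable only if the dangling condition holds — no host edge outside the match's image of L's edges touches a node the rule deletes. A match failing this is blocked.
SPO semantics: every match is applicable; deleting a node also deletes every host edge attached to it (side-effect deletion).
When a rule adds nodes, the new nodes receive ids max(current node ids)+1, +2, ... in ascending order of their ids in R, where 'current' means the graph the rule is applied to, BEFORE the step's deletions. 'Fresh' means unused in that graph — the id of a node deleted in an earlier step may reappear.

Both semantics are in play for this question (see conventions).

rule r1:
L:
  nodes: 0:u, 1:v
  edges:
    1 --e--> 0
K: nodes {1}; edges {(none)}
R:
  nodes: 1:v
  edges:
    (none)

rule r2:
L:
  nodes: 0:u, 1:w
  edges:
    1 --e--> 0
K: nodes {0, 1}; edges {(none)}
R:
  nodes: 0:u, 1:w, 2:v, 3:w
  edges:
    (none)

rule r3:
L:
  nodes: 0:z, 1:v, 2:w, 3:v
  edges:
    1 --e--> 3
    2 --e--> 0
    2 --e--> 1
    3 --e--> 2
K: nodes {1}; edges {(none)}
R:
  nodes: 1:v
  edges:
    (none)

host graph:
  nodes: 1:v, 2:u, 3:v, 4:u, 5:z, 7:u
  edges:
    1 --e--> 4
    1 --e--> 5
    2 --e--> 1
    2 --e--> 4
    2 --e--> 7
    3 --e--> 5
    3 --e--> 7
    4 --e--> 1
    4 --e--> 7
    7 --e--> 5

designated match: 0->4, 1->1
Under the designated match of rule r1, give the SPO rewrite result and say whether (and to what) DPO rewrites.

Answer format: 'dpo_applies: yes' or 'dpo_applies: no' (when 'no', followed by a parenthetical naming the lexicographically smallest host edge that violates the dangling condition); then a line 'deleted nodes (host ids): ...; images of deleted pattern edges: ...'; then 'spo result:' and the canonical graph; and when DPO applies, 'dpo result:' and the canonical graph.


dpo_applies: no
(the rule deletes node 4, which keeps host edge (2,4,e) outside the match image — the dangling condition fails, DPO blocks; SPO proceeds and side-deletes such edges)
deleted nodes (host ids): 4; images of deleted pattern edges: (1,4,e)
spo result:
nodes: 1:v, 2:u, 3:v, 5:z, 7:u
edges: (1,5,e); (2,1,e); (2,7,e); (3,5,e); (3,7,e); (7,5,e)


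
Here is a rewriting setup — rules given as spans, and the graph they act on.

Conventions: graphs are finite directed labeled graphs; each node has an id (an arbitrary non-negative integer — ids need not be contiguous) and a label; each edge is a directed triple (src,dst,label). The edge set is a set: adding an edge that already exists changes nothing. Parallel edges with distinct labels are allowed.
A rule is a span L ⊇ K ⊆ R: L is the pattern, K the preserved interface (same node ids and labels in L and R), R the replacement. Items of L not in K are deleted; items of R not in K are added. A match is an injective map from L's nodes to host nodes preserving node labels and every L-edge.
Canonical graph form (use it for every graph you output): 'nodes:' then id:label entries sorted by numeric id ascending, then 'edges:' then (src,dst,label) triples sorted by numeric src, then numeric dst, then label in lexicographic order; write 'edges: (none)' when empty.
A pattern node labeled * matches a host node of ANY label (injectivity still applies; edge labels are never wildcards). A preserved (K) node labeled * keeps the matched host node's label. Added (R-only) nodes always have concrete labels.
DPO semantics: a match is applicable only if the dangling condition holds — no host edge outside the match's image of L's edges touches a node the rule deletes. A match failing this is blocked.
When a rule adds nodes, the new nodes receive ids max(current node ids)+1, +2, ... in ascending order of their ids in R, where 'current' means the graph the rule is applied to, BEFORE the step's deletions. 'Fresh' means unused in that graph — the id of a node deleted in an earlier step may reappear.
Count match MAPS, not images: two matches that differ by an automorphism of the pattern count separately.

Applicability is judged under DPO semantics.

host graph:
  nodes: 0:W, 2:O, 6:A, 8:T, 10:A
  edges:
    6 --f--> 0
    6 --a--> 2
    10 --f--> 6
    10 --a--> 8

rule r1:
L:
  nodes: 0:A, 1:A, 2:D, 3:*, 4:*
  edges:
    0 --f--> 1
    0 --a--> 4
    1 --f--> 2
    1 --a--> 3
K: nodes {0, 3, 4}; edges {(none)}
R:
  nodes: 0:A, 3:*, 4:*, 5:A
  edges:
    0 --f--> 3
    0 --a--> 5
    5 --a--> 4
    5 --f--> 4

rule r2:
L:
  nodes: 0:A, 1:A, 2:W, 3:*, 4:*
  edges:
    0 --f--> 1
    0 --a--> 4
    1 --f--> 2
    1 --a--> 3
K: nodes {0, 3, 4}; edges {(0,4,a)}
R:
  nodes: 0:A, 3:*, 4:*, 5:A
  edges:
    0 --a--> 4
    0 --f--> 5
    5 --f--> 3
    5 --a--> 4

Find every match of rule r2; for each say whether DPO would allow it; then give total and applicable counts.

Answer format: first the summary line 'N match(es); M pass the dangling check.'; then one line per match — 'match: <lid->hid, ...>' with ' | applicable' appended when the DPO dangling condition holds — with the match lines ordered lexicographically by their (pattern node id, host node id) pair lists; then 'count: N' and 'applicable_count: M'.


1 match(es); 1 pass the dangling check.
match: 0->10, 1->6, 2->0, 3->2, 4->8 | applicable
count: 1
applicable_count: 1


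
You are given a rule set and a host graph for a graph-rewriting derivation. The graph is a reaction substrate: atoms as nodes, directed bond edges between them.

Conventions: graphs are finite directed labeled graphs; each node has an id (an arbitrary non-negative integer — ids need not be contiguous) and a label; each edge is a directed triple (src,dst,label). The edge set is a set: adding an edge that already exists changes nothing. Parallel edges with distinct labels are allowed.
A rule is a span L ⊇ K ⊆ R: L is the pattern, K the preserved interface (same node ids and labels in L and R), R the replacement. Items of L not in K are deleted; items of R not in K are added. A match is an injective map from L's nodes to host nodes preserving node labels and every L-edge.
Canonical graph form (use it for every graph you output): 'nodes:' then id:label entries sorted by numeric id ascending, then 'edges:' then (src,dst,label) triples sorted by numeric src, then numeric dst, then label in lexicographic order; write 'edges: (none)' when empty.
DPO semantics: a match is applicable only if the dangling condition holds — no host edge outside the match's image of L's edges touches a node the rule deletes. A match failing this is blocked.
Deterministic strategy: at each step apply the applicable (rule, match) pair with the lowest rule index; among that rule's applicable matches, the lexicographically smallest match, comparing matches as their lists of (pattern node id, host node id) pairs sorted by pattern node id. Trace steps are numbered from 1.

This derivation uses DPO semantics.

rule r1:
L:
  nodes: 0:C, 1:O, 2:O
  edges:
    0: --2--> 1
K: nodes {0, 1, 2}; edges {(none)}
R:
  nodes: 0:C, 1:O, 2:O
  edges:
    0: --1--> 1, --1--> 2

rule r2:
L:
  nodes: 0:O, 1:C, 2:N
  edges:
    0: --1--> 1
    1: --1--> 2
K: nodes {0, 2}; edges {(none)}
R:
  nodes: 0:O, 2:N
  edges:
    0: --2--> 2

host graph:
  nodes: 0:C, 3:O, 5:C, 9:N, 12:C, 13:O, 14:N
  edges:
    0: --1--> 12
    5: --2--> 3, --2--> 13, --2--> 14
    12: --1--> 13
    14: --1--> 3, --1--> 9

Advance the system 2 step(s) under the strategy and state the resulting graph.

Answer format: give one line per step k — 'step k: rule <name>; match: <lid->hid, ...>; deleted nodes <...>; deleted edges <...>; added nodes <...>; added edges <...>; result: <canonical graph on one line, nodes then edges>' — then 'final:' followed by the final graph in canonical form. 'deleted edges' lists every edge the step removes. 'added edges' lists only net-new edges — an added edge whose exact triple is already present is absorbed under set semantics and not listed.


step 1: rule r1; match: 0->5, 1->3, 2->13; deleted nodes (none); deleted edges (5,3,2); added nodes (none); added edges (5,3,1); (5,13,1); result: nodes: 0:C, 3:O, 5:C, 9:N, 12:C, 13:O, 14:N edges: (0,12,1); (5,3,1); (5,13,1); (5,13,2); (5,14,2); (12,13,1); (14,3,1); (14,9,1)
step 2: rule r1; match: 0->5, 1->13, 2->3; deleted nodes (none); deleted edges (5,13,2); added nodes (none); added edges (none); result: nodes: 0:C, 3:O, 5:C, 9:N, 12:C, 13:O, 14:N edges: (0,12,1); (5,3,1); (5,13,1); (5,14,2); (12,13,1); (14,3,1); (14,9,1)
final:
nodes: 0:C, 3:O, 5:C, 9:N, 12:C, 13:O, 14:N
edges: (0,12,1); (5,3,1); (5,13,1); (5,14,2); (12,13,1); (14,3,1); (14,9,1)


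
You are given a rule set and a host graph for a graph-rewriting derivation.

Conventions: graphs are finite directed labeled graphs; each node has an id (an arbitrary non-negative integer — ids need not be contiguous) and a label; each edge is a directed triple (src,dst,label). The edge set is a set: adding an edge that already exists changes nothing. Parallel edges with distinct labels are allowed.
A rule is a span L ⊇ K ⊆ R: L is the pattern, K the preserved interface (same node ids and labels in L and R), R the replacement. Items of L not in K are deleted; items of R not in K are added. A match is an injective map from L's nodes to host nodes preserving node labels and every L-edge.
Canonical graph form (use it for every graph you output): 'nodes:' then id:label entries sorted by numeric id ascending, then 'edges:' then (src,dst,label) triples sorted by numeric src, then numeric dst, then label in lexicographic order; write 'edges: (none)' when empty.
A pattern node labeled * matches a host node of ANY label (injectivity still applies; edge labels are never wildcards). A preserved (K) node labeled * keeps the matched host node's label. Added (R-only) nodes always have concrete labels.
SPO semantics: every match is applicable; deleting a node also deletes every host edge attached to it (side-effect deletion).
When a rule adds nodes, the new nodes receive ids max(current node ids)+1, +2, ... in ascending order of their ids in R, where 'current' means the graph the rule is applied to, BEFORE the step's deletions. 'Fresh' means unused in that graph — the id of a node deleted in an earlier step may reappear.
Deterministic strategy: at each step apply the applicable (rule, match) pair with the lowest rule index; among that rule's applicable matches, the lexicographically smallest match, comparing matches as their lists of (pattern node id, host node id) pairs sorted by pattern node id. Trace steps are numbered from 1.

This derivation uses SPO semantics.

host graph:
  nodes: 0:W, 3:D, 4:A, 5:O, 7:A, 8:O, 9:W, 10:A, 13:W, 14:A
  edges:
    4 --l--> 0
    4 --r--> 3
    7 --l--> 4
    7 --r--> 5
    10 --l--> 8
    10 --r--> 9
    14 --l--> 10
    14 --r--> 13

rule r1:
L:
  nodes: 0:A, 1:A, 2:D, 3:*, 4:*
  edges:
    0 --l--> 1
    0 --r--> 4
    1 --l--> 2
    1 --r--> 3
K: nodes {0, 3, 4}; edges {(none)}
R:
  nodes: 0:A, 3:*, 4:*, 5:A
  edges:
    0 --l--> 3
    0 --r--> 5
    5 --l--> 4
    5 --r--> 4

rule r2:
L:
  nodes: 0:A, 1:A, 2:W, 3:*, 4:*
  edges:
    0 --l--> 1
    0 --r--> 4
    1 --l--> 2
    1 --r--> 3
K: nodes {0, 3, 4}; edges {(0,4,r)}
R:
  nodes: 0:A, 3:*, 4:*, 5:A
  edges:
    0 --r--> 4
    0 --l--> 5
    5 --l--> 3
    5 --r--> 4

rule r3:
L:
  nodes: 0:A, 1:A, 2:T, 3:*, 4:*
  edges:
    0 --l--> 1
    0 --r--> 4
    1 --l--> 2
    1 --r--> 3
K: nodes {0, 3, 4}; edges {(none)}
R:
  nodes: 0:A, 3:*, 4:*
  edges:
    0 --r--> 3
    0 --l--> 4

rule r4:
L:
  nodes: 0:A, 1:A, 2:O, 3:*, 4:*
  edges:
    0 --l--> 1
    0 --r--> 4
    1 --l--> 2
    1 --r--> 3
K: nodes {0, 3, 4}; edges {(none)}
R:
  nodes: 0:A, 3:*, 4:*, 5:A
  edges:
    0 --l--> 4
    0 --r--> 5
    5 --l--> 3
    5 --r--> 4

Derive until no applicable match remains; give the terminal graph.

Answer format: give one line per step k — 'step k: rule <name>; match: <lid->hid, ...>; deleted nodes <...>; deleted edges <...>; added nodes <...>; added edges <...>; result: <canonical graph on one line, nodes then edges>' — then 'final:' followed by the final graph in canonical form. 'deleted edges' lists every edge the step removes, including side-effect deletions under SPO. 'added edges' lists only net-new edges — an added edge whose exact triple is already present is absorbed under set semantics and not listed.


step 1: rule r2; match: 0->7, 1->4, 2->0, 3->3, 4->5; deleted nodes 0, 4; deleted edges (4,0,l); (4,3,r); (7,4,l); added nodes 15; added edges (7,15,l); (15,3,l); (15,5,r); result: nodes: 3:D, 5:O, 7:A, 8:O, 9:W, 10:A, 13:W, 14:A, 15:A edges: (7,5,r); (7,15,l); (10,8,l); (10,9,r); (14,10,l); (14,13,r); (15,3,l); (15,5,r)
step 2: rule r4; match: 0->14, 1->10, 2->8, 3->9, 4->13; deleted nodes 8, 10; deleted edges (10,8,l); (10,9,r); (14,10,l); (14,13,r); added nodes 16; added edges (14,13,l); (14,16,r); (16,9,l); (16,13,r); result: nodes: 3:D, 5:O, 7:A, 9:W, 13:W, 14:A, 15:A, 16:A edges: (7,5,r); (7,15,l); (14,13,l); (14,16,r); (15,3,l); (15,5,r); (16,9,l); (16,13,r)
final:
nodes: 3:D, 5:O, 7:A, 9:W, 13:W, 14:A, 15:A, 16:A
edges: (7,5,r); (7,15,l); (14,13,l); (14,16,r); (15,3,l); (15,5,r); (16,9,l); (16,13,r)


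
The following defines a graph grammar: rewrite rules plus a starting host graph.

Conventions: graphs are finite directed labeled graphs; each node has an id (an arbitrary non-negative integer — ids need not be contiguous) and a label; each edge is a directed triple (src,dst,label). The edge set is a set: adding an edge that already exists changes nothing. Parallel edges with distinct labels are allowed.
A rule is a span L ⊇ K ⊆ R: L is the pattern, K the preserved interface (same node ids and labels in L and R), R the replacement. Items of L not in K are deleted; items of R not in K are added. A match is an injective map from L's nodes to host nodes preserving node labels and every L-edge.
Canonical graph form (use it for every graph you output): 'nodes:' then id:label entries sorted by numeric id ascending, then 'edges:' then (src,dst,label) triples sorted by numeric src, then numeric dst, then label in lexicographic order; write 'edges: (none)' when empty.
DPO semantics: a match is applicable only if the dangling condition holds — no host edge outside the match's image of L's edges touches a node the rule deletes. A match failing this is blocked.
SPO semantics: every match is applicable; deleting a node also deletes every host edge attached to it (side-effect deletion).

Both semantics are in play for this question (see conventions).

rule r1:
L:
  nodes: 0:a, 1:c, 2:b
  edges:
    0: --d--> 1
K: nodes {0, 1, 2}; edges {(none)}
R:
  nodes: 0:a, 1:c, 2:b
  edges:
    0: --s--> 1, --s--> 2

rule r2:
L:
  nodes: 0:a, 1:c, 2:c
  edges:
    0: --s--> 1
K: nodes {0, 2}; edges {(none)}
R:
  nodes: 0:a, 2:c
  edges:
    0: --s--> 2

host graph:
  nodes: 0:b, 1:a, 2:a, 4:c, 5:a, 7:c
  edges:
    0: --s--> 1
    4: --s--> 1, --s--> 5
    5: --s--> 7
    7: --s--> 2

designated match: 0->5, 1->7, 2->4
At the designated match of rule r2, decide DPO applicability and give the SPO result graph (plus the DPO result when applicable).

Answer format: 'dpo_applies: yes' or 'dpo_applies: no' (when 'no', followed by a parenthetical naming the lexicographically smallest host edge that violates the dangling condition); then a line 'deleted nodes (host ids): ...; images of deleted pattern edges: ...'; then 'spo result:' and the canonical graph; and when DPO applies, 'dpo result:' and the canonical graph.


dpo_applies: no
(the rule deletes node 7, which keeps host edge (7,2,s) outside the match image — the dangling condition fails, DPO blocks; SPO proceeds and side-deletes such edges)
deleted nodes (host ids): 7; images of deleted pattern edges: (5,7,s)
spo result:
nodes: 0:b, 1:a, 2:a, 4:c, 5:a
edges: (0,1,s); (4,1,s); (4,5,s); (5,4,s)


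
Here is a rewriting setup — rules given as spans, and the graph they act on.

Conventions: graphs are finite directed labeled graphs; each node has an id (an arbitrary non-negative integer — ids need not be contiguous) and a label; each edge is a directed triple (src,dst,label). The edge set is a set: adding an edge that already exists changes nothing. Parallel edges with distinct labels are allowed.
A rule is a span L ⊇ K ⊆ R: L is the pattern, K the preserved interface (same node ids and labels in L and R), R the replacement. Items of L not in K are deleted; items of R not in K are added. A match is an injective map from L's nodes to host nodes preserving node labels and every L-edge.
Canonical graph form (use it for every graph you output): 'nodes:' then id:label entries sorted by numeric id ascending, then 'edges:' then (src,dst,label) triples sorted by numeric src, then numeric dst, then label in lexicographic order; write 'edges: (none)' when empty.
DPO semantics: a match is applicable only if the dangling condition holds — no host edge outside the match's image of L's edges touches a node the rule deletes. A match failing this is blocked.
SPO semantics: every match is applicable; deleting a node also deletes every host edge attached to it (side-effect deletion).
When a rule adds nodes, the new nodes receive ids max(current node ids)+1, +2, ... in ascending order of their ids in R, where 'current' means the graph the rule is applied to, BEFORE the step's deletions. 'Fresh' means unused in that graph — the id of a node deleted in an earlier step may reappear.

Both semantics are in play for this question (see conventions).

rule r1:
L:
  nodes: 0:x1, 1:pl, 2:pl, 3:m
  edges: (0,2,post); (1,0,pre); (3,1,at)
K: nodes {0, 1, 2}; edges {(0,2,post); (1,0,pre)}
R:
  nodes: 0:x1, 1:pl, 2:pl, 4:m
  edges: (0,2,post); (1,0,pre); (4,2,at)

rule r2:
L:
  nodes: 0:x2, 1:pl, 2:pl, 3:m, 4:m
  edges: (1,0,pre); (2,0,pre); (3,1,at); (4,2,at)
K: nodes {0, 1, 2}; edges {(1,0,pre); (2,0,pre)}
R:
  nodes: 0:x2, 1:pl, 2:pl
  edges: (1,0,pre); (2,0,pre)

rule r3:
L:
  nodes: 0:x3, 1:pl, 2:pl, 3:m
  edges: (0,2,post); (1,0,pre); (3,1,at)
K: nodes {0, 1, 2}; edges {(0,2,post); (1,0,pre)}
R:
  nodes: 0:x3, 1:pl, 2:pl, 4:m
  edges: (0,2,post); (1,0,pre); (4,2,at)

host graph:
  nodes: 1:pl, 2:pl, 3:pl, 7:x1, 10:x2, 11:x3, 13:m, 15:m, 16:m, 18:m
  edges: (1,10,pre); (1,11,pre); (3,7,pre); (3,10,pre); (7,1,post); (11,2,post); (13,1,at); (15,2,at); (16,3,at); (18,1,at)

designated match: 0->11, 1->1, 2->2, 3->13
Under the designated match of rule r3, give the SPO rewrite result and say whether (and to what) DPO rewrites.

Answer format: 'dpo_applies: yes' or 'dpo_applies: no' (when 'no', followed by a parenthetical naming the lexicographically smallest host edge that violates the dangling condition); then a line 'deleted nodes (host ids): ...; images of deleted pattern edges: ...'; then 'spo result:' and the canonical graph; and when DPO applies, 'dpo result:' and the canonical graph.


dpo_applies: yes
deleted nodes (host ids): 13; images of deleted pattern edges: (13,1,at)
spo result:
nodes: 1:pl, 2:pl, 3:pl, 7:x1, 10:x2, 11:x3, 15:m, 16:m, 18:m, 19:m
edges: (1,10,pre); (1,11,pre); (3,7,pre); (3,10,pre); (7,1,post); (11,2,post); (15,2,at); (16,3,at); (18,1,at); (19,2,at)
dpo result:
nodes: 1:pl, 2:pl, 3:pl, 7:x1, 10:x2, 11:x3, 15:m, 16:m, 18:m, 19:m
edges: (1,10,pre); (1,11,pre); (3,7,pre); (3,10,pre); (7,1,post); (11,2,post); (15,2,at); (16,3,at); (18,1,at); (19,2,at)


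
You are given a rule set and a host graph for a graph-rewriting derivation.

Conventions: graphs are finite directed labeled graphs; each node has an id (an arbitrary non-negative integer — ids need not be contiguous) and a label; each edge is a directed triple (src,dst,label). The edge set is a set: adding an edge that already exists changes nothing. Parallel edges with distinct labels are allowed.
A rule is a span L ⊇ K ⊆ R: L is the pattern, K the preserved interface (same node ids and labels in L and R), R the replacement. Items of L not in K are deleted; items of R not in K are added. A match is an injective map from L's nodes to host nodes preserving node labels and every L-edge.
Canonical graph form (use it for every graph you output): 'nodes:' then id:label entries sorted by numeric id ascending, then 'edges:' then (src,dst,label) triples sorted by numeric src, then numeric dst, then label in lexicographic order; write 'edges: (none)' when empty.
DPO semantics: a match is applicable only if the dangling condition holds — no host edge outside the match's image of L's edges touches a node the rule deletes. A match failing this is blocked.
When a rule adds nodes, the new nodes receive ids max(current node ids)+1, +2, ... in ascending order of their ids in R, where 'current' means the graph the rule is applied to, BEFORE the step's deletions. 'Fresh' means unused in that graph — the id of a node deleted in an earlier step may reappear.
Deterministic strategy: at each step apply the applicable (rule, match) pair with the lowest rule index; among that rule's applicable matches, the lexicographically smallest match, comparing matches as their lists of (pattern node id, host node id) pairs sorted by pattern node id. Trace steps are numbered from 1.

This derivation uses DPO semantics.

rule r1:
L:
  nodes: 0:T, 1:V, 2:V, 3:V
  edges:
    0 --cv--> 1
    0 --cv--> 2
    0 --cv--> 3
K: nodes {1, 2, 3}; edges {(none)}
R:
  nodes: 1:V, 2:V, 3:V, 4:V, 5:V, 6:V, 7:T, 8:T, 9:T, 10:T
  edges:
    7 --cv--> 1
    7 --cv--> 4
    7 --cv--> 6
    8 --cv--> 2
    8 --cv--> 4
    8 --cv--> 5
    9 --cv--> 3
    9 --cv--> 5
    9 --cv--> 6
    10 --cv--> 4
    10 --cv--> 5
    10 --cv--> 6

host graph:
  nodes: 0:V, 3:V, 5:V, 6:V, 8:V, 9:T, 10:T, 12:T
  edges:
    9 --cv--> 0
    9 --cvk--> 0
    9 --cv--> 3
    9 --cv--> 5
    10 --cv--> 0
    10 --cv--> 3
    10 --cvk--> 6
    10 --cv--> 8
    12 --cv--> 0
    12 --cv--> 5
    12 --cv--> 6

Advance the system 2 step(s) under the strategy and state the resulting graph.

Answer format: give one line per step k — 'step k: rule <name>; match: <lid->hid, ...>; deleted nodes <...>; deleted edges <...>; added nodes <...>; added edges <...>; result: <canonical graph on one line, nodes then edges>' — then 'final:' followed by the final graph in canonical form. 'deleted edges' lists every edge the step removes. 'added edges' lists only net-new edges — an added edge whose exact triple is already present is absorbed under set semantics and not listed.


step 1: rule r1; match: 0->12, 1->0, 2->5, 3->6; deleted nodes 12; deleted edges (12,0,cv); (12,5,cv); (12,6,cv); added nodes 13, 14, 15, 16, 17, 18, 19; added edges (16,0,cv); (16,13,cv); (16,15,cv); (17,5,cv); (17,13,cv); (17,14,cv); (18,6,cv); (18,14,cv); (18,15,cv); (19,13,cv); (19,14,cv); (19,15,cv); result: nodes: 0:V, 3:V, 5:V, 6:V, 8:V, 9:T, 10:T, 13:V, 14:V, 15:V, 16:T, 17:T, 18:T, 19:T edges: (9,0,cv); (9,0,cvk); (9,3,cv); (9,5,cv); (10,0,cv); (10,3,cv); (10,6,cvk); (10,8,cv); (16,0,cv); (16,13,cv); (16,15,cv); (17,5,cv); (17,13,cv); (17,14,cv); (18,6,cv); (18,14,cv); (18,15,cv); (19,13,cv); (19,14,cv); (19,15,cv)
step 2: rule r1; match: 0->16, 1->0, 2->13, 3->15; deleted nodes 16; deleted edges (16,0,cv); (16,13,cv); (16,15,cv); added nodes 20, 21, 22, 23, 24, 25, 26; added edges (23,0,cv); (23,20,cv); (23,22,cv); (24,13,cv); (24,20,cv); (24,21,cv); (25,15,cv); (25,21,cv); (25,22,cv); (26,20,cv); (26,21,cv); (26,22,cv); result: nodes: 0:V, 3:V, 5:V, 6:V, 8:V, 9:T, 10:T, 13:V, 14:V, 15:V, 17:T, 18:T, 19:T, 20:V, 21:V, 22:V, 23:T, 24:T, 25:T, 26:T edges: (9,0,cv); (9,0,cvk); (9,3,cv); (9,5,cv); (10,0,cv); (10,3,cv); (10,6,cvk); (10,8,cv); (17,5,cv); (17,13,cv); (17,14,cv); (18,6,cv); (18,14,cv); (18,15,cv); (19,13,cv); (19,14,cv); (19,15,cv); (23,0,cv); (23,20,cv); (23,22,cv); (24,13,cv); (24,20,cv); (24,21,cv); (25,15,cv); (25,21,cv); (25,22,cv); (26,20,cv); (26,21,cv); (26,22,cv)
final:
nodes: 0:V, 3:V, 5:V, 6:V, 8:V, 9:T, 10:T, 13:V, 14:V, 15:V, 17:T, 18:T, 19:T, 20:V, 21:V, 22:V, 23:T, 24:T, 25:T, 26:T
edges: (9,0,cv); (9,0,cvk); (9,3,cv); (9,5,cv); (10,0,cv); (10,3,cv); (10,6,cvk); (10,8,cv); (17,5,cv); (17,13,cv); (17,14,cv); (18,6,cv); (18,14,cv); (18,15,cv); (19,13,cv); (19,14,cv); (19,15,cv); (23,0,cv); (23,20,cv); (23,22,cv); (24,13,cv); (24,20,cv); (24,21,cv); (25,15,cv); (25,21,cv); (25,22,cv); (26,20,cv); (26,21,cv); (26,22,cv)


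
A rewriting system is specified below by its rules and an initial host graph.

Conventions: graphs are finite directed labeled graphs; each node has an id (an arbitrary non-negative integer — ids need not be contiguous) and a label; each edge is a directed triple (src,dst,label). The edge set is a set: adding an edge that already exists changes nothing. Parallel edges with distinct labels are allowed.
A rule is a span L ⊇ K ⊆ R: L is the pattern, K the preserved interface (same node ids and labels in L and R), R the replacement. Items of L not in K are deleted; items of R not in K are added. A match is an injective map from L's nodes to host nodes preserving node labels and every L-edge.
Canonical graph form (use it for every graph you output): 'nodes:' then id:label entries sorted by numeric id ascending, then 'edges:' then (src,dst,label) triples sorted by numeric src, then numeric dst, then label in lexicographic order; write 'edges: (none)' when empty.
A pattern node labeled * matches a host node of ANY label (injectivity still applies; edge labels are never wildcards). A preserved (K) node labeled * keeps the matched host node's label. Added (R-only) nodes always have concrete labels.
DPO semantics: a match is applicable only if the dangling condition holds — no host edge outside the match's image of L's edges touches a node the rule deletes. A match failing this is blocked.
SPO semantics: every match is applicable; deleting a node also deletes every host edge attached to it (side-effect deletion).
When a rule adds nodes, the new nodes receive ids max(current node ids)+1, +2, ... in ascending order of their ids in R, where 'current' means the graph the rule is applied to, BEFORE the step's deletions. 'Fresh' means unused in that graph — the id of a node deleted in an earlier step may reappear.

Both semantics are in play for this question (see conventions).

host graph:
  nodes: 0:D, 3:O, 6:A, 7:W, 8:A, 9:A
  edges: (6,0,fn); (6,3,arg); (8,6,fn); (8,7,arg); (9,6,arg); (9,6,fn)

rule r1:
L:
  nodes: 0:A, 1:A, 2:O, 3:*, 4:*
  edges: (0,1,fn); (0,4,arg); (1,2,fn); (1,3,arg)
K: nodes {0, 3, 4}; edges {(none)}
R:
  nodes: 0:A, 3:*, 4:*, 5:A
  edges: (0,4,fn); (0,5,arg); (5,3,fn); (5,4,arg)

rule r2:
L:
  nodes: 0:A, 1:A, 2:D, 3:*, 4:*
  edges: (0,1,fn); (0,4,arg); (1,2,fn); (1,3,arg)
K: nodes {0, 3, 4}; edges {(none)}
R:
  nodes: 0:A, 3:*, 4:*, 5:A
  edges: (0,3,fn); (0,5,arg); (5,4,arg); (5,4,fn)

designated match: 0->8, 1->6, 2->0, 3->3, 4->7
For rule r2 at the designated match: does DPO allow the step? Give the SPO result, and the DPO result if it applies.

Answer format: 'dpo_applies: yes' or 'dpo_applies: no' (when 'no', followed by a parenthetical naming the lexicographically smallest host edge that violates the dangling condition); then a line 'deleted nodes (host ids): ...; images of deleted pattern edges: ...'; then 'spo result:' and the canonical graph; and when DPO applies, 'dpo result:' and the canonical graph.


dpo_applies: no
(the rule deletes node 6, which keeps host edge (9,6,arg) outside the match image — the dangling condition fails, DPO blocks; SPO proceeds and side-deletes such edges)
deleted nodes (host ids): 0, 6; images of deleted pattern edges: (6,0,fn); (6,3,arg); (8,6,fn); (8,7,arg)
spo result:
nodes: 3:O, 7:W, 8:A, 9:A, 10:A
edges: (8,3,fn); (8,10,arg); (10,7,arg); (10,7,fn)


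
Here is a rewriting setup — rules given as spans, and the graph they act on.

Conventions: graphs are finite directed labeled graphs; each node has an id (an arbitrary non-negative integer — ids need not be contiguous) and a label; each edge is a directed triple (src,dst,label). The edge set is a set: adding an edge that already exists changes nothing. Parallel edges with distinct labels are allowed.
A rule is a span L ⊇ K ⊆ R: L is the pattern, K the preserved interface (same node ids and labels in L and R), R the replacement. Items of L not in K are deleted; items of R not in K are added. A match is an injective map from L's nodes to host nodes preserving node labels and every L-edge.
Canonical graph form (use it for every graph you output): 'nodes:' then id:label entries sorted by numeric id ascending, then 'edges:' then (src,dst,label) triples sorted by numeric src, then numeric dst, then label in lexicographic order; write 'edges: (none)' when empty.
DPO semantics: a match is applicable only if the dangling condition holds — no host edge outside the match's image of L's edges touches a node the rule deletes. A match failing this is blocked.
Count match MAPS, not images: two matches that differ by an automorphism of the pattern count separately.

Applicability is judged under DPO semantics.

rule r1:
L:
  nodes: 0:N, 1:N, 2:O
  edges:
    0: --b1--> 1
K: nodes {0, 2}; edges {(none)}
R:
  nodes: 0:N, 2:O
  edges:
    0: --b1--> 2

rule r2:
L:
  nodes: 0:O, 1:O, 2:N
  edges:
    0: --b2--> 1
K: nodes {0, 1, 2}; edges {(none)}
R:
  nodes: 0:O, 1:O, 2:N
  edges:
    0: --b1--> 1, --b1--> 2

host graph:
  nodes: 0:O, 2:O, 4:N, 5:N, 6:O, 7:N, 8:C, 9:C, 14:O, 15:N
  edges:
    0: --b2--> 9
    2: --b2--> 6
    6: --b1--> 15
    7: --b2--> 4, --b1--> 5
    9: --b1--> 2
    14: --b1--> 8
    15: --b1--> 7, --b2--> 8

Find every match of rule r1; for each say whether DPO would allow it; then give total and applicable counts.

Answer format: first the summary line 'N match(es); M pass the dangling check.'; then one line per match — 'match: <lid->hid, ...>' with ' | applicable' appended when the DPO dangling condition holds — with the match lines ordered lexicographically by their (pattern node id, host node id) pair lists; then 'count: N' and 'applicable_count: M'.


8 match(es); 4 pass the dangling check.
match: 0->7, 1->5, 2->0 | applicable
match: 0->7, 1->5, 2->2 | applicable
match: 0->7, 1->5, 2->6 | applicable
match: 0->7, 1->5, 2->14 | applicable
match: 0->15, 1->7, 2->0
match: 0->15, 1->7, 2->2
match: 0->15, 1->7, 2->6
match: 0->15, 1->7, 2->14
count: 8
applicable_count: 4
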